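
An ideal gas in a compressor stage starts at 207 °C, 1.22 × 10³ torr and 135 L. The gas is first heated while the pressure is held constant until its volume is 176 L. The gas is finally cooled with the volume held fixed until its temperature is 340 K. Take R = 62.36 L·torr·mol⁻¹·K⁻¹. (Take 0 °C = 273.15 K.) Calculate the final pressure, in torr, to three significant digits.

P₃ ≈ 663 torr

Convert: T₁ = 480.1 K.
Isobaric, so V/T is constant: P₂ = P₁; T₂ = T₁·(V₂/V₁) = 626.0 K.
V constant ⇒ P ∝ T: V₃ = V₂; P₃ = P₂·(T₃/T₂) = 662.6 torr.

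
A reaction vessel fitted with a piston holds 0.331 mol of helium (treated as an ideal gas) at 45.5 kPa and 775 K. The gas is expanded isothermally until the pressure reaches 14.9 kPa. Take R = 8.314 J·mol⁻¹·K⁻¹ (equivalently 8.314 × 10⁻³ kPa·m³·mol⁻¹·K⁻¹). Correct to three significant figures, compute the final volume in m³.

V₂ ≈ 0.143 m³

From PV = nRT: V₁ = nRT₁/P₁ = 0.04687 m³.
Isothermal, so P V is constant: T₂ = T₁; V₂ = V₁·(P₁/P₂) = 0.1431 m³.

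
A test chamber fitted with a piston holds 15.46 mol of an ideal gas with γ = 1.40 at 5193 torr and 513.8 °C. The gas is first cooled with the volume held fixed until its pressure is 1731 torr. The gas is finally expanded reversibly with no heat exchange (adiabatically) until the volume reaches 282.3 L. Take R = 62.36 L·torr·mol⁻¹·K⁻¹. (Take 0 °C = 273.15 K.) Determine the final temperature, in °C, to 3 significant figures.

T₃ ≈ -71.6 °C

Convert: T₁ = 786.9 K.
From PV = nRT: V₁ = nRT₁/P₁ = 146.1 L.
Isochoric, so P/T is constant: V₂ = V₁; T₂ = T₁·(P₂/P₁) = 262.3 K.
Reversible adiabatic, γ = 1.40: T₃ = T₂·(V₂/V₃)^(γ−1) = 201.6 K; P₃ = P₂·(V₂/V₃)^γ = 688.3 torr.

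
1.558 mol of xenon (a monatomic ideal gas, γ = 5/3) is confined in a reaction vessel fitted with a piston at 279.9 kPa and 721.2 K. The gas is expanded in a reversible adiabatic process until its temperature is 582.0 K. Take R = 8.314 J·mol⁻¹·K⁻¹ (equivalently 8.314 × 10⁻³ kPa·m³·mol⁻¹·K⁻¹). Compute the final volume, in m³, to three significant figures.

From PV = nRT: V₁ = nRT₁/P₁ = 0.03338 m³.
Adiabatic (γ = 5/3), T V^(γ−1) and P V^γ constant: P₂ = P₁·(T₂/T₁)^(γ/(γ−1)) = 163.7 kPa; V₂ = V₁·(T₁/T₂)^(1/(γ−1)) = 0.04604 m³.

V₂ ≈ 0.0460 m³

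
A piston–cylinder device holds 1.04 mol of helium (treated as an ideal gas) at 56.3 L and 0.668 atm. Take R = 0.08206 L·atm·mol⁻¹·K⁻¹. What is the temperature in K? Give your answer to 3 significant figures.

T ≈ 441 K

PV = nRT ⇒ T = PV/(nR) = (0.668 × 56.3) / (1.04 × 0.08206)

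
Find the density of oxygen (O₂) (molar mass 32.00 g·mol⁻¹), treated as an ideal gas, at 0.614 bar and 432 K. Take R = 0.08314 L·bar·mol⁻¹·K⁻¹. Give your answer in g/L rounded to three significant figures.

ρ = PM/(RT) = (0.614 × 32.00) / (0.08314 × 432.0)

ρ ≈ 0.547 g/L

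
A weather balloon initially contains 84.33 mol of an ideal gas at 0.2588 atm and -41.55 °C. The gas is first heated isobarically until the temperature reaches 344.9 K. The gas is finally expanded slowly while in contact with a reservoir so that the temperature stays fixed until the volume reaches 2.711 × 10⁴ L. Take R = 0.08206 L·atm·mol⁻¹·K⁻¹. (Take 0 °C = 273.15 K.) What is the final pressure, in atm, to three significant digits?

Convert: T₁ = 231.6 K.
From PV = nRT: V₁ = nRT₁/P₁ = 6193 L.
Isobaric, so V/T is constant: P₂ = P₁; V₂ = V₁·(T₂/T₁) = 9222 L.
Isothermal, so P V is constant: T₃ = T₂; P₃ = P₂·(V₂/V₃) = 0.08804 atm.

P₃ ≈ 0.0880 atm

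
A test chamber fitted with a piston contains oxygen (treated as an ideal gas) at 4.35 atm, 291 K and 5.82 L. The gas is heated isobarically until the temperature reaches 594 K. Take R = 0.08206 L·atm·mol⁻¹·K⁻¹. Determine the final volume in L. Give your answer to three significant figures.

P constant ⇒ V ∝ T: P₂ = P₁; V₂ = V₁·(T₂/T₁) = 11.88 L.

V₂ ≈ 11.9 L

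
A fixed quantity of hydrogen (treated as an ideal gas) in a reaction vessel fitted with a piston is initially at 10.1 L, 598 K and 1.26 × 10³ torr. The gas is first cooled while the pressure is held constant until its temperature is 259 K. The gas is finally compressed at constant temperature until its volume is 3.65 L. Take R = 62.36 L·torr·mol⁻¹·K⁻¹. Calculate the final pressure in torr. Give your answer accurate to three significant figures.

P₃ ≈ 1.51e+03 torr

P constant ⇒ V ∝ T: P₂ = P₁; V₂ = V₁·(T₂/T₁) = 4.374 L.
Isothermal, so P V is constant: T₃ = T₂; P₃ = P₂·(V₂/V₃) = 1510 torr.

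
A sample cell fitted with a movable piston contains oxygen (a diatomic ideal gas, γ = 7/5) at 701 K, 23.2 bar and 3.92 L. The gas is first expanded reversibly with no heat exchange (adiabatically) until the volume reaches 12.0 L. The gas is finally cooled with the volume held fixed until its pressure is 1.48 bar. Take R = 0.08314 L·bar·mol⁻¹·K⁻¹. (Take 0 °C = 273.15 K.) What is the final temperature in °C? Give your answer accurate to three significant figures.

T₃ ≈ -136 °C

Adiabatic (γ = 7/5), T V^(γ−1) and P V^γ constant: T₂ = T₁·(V₁/V₂)^(γ−1) = 448.1 K; P₂ = P₁·(V₁/V₂)^γ = 4.844 bar.
V constant ⇒ P ∝ T: V₃ = V₂; T₃ = T₂·(P₃/P₂) = 136.9 K.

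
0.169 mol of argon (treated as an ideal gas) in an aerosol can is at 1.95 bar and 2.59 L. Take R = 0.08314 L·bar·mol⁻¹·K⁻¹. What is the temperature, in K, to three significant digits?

PV = nRT ⇒ T = PV/(nR) = (1.95 × 2.59) / (0.169 × 0.08314)

T ≈ 359 K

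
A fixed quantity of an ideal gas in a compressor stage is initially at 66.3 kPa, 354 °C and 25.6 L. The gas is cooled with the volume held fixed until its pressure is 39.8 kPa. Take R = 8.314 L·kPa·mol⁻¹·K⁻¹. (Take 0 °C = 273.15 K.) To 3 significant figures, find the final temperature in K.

T₂ ≈ 376 K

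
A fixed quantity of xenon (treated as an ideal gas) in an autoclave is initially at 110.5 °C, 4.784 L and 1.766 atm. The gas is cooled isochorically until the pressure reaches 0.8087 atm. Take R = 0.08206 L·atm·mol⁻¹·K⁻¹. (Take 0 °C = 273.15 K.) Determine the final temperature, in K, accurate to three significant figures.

Convert: T₁ = 383.6 K.
Isochoric, so P/T is constant: V₂ = V₁; T₂ = T₁·(P₂/P₁) = 175.7 K.

T₂ ≈ 176 K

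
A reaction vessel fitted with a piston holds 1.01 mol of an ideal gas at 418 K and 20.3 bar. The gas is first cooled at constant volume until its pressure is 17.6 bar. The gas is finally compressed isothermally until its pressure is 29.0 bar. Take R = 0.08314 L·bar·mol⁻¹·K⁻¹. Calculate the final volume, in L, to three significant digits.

V₃ ≈ 1.05 L

From PV = nRT: V₁ = nRT₁/P₁ = 1.729 L.
Isochoric, so P/T is constant: V₂ = V₁; T₂ = T₁·(P₂/P₁) = 362.4 K.
T constant ⇒ Boyle's law P V = const: T₃ = T₂; V₃ = V₂·(P₂/P₃) = 1.049 L.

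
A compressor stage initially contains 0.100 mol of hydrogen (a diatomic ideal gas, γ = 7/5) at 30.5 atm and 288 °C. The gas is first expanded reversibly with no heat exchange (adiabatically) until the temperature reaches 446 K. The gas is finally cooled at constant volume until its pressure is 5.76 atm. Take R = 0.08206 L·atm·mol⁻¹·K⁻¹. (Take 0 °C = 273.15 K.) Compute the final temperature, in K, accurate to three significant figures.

Convert: T₁ = 561.1 K.
From PV = nRT: V₁ = nRT₁/P₁ = 0.1510 L.
Adiabatic (γ = 7/5), T V^(γ−1) and P V^γ constant: P₂ = P₁·(T₂/T₁)^(γ/(γ−1)) = 13.65 atm; V₂ = V₁·(T₁/T₂)^(1/(γ−1)) = 0.2681 L.
V constant ⇒ P ∝ T: V₃ = V₂; T₃ = T₂·(P₃/P₂) = 188.2 K.

T₃ ≈ 188 K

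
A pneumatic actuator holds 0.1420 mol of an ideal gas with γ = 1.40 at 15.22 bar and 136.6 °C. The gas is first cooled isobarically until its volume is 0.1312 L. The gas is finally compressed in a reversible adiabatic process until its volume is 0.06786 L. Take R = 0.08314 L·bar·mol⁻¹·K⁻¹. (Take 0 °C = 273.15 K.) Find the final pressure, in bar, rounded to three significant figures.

Convert: T₁ = 409.8 K.
From PV = nRT: V₁ = nRT₁/P₁ = 0.3178 L.
Isobaric, so V/T is constant: P₂ = P₁; T₂ = T₁·(V₂/V₁) = 169.1 K.
Adiabatic (γ = 1.40), T V^(γ−1) and P V^γ constant: T₃ = T₂·(V₂/V₃)^(γ−1) = 220.2 K; P₃ = P₂·(V₂/V₃)^γ = 38.31 bar.

P₃ ≈ 38.3 bar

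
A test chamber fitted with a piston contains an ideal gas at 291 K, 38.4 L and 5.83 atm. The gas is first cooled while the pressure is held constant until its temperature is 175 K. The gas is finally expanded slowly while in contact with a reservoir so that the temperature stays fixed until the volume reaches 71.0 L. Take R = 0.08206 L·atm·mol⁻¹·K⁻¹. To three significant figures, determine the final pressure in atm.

P constant ⇒ V ∝ T: P₂ = P₁; V₂ = V₁·(T₂/T₁) = 23.09 L.
Isothermal, so P V is constant: T₃ = T₂; P₃ = P₂·(V₂/V₃) = 1.896 atm.

P₃ ≈ 1.90 atm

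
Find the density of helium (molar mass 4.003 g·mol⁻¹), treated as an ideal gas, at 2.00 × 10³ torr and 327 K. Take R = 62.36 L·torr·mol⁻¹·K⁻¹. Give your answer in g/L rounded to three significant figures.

ρ = PM/(RT) = (2.00e+03 × 4.003) / (62.36 × 327.0)

ρ ≈ 0.393 g/L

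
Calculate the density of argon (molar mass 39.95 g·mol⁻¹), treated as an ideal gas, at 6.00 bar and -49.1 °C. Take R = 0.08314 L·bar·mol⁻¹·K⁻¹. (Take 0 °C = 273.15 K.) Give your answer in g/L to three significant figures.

ρ = PM/(RT) = (6.00 × 39.95) / (0.08314 × 224.0)

ρ ≈ 12.9 g/L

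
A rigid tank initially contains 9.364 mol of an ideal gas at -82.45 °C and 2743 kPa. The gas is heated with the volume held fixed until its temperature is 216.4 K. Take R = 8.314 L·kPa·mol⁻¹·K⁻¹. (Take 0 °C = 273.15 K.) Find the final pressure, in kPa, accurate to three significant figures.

Convert: T₁ = 190.7 K.
From PV = nRT: V₁ = nRT₁/P₁ = 5.412 L.
Isochoric, so P/T is constant: V₂ = V₁; P₂ = P₁·(T₂/T₁) = 3113 kPa.

P₂ ≈ 3.11e+03 kPa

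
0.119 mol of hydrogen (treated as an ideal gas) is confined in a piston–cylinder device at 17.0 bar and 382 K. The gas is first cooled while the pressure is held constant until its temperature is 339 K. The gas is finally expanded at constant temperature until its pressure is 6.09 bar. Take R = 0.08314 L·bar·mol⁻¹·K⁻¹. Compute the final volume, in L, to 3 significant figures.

V₃ ≈ 0.551 L

From PV = nRT: V₁ = nRT₁/P₁ = 0.2223 L.
Isobaric, so V/T is constant: P₂ = P₁; V₂ = V₁·(T₂/T₁) = 0.1973 L.
T constant ⇒ Boyle's law P V = const: T₃ = T₂; V₃ = V₂·(P₂/P₃) = 0.5507 L.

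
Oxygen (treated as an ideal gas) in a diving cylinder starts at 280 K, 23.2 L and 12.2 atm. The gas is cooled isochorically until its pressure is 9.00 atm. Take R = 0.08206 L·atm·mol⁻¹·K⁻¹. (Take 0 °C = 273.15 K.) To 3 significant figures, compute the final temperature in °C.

Isochoric, so P/T is constant: V₂ = V₁; T₂ = T₁·(P₂/P₁) = 206.6 K.

T₂ ≈ -66.6 °C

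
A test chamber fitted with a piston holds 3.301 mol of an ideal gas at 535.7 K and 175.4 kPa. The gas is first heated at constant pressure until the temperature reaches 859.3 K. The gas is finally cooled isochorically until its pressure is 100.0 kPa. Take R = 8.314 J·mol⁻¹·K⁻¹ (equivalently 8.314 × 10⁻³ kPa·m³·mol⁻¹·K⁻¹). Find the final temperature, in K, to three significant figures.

T₃ ≈ 490 K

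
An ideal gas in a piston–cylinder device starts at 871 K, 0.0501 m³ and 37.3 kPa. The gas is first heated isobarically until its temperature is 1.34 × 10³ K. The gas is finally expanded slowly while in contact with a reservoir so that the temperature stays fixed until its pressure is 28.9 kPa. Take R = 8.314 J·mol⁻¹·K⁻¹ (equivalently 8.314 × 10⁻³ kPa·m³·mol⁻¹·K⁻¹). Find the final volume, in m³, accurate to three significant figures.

V₃ ≈ 0.0995 m³

Isobaric, so V/T is constant: P₂ = P₁; V₂ = V₁·(T₂/T₁) = 0.07708 m³.
Isothermal, so P V is constant: T₃ = T₂; V₃ = V₂·(P₂/P₃) = 0.09948 m³.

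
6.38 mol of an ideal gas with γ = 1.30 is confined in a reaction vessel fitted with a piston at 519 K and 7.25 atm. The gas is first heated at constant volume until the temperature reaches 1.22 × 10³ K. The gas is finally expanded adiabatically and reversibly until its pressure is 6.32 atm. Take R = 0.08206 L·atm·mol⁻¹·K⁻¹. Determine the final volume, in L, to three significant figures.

From PV = nRT: V₁ = nRT₁/P₁ = 37.48 L.
V constant ⇒ P ∝ T: V₂ = V₁; P₂ = P₁·(T₂/T₁) = 17.04 atm.
Adiabatic (γ = 1.30), T V^(γ−1) and P V^γ constant: T₃ = T₂·(P₃/P₂)^((γ−1)/γ) = 970.4 K; V₃ = V₂·(P₂/P₃)^(1/γ) = 80.39 L.

V₃ ≈ 80.4 L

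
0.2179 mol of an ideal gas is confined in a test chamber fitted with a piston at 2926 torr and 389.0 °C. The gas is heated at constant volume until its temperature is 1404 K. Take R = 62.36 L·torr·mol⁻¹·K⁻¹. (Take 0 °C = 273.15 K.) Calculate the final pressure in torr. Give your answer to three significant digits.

P₂ ≈ 6.20e+03 torr

Convert: T₁ = 662.1 K.
From PV = nRT: V₁ = nRT₁/P₁ = 3.075 L.
V constant ⇒ P ∝ T: V₂ = V₁; P₂ = P₁·(T₂/T₁) = 6204 torr.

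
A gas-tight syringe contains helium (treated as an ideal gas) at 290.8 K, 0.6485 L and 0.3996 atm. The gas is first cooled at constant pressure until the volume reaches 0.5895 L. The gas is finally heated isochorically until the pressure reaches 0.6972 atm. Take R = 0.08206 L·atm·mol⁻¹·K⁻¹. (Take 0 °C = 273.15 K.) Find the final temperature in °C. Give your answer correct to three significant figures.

T₃ ≈ 188 °C

P constant ⇒ V ∝ T: P₂ = P₁; T₂ = T₁·(V₂/V₁) = 264.3 K.
V constant ⇒ P ∝ T: V₃ = V₂; T₃ = T₂·(P₃/P₂) = 461.2 K.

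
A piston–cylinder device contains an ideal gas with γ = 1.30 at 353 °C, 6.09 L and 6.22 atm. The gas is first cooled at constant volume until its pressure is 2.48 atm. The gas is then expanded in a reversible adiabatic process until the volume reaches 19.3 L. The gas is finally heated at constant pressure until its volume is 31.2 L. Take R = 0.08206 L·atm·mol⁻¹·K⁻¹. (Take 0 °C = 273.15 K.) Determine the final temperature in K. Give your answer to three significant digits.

T₄ ≈ 286 K

Convert: T₁ = 626.1 K.
Isochoric, so P/T is constant: V₂ = V₁; T₂ = T₁·(P₂/P₁) = 249.7 K.
Reversible adiabatic, γ = 1.30: T₃ = T₂·(V₂/V₃)^(γ−1) = 176.6 K; P₃ = P₂·(V₂/V₃)^γ = 0.5536 atm.
P constant ⇒ V ∝ T: P₄ = P₃; T₄ = T₃·(V₄/V₃) = 285.5 K.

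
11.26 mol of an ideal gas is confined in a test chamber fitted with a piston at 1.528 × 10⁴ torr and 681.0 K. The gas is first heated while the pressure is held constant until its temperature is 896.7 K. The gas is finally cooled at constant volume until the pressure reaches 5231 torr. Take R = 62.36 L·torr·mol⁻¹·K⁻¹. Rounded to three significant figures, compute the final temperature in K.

T₃ ≈ 307 K

From PV = nRT: V₁ = nRT₁/P₁ = 31.29 L.
P constant ⇒ V ∝ T: P₂ = P₁; V₂ = V₁·(T₂/T₁) = 41.21 L.
Isochoric, so P/T is constant: V₃ = V₂; T₃ = T₂·(P₃/P₂) = 307.0 K.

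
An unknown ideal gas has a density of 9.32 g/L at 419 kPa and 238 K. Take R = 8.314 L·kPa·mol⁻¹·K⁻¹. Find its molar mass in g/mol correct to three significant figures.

M ≈ 44.0 g/mol

ρ = PM/(RT) ⇒ M = ρRT/P = (9.32 × 8.314 × 238.0) / 419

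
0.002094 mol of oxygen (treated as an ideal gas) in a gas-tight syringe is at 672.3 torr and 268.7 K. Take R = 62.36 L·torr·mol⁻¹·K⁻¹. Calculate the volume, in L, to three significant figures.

V ≈ 0.0522 L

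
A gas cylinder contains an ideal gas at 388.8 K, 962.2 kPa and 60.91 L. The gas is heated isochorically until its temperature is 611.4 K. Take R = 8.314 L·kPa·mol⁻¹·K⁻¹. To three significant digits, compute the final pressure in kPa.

V constant ⇒ P ∝ T: V₂ = V₁; P₂ = P₁·(T₂/T₁) = 1513 kPa.

P₂ ≈ 1.51e+03 kPa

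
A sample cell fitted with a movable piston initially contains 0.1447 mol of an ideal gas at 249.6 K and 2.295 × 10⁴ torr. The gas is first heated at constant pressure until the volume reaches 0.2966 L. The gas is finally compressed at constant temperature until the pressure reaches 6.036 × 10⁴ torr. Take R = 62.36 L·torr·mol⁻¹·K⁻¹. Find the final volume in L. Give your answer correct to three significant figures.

From PV = nRT: V₁ = nRT₁/P₁ = 0.09814 L.
Isobaric, so V/T is constant: P₂ = P₁; T₂ = T₁·(V₂/V₁) = 754.4 K.
T constant ⇒ Boyle's law P V = const: T₃ = T₂; V₃ = V₂·(P₂/P₃) = 0.1128 L.

V₃ ≈ 0.113 L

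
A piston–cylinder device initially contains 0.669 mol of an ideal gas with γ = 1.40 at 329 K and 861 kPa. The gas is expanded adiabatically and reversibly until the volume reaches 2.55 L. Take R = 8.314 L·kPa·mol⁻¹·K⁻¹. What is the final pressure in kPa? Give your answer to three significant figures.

From PV = nRT: V₁ = nRT₁/P₁ = 2.125 L.
Reversible adiabatic, γ = 1.40: T₂ = T₁·(V₁/V₂)^(γ−1) = 305.9 K; P₂ = P₁·(V₁/V₂)^γ = 667.2 kPa.

P₂ ≈ 667 kPa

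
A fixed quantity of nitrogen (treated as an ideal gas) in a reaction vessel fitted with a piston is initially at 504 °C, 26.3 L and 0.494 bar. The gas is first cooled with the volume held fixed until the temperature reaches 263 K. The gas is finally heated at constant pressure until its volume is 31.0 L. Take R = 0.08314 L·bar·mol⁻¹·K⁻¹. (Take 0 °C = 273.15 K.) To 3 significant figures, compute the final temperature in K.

T₃ ≈ 310 K

Convert: T₁ = 777.1 K.
V constant ⇒ P ∝ T: V₂ = V₁; P₂ = P₁·(T₂/T₁) = 0.1672 bar.
P constant ⇒ V ∝ T: P₃ = P₂; T₃ = T₂·(V₃/V₂) = 310.0 K.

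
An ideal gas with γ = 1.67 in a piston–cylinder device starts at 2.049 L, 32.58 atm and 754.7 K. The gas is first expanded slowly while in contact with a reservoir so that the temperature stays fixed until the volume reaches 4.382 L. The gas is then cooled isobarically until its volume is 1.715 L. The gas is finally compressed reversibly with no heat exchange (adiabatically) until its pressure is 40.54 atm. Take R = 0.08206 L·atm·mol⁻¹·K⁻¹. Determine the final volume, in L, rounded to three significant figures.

V₄ ≈ 0.954 L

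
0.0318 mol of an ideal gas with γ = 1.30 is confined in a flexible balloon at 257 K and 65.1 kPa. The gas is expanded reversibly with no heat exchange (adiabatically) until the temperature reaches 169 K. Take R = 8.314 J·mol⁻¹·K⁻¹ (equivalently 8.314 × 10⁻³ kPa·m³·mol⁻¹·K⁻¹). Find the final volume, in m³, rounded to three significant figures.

V₂ ≈ 0.00422 m³

From PV = nRT: V₁ = nRT₁/P₁ = 0.001044 m³.
Adiabatic (γ = 1.30), T V^(γ−1) and P V^γ constant: P₂ = P₁·(T₂/T₁)^(γ/(γ−1)) = 10.59 kPa; V₂ = V₁·(T₁/T₂)^(1/(γ−1)) = 0.004221 m³.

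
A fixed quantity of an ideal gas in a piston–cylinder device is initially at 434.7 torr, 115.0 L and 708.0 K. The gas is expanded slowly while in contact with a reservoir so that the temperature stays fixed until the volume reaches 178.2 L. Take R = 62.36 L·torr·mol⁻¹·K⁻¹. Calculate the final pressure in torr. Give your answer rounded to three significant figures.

P₂ ≈ 281 torr

T constant ⇒ Boyle's law P V = const: T₂ = T₁; P₂ = P₁·(V₁/V₂) = 280.5 torr.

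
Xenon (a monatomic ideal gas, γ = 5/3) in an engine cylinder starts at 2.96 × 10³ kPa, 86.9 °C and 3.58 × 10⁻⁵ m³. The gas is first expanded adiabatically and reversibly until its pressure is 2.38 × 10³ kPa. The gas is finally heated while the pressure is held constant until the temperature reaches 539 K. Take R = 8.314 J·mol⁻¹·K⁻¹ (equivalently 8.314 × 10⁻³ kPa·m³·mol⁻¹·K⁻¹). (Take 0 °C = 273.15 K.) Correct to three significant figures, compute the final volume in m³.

V₃ ≈ 6.67e-05 m³

Convert: T₁ = 360.0 K.
Adiabatic (γ = 5/3), T V^(γ−1) and P V^γ constant: T₂ = T₁·(P₂/P₁)^((γ−1)/γ) = 330.0 K; V₂ = V₁·(P₁/P₂)^(1/γ) = 4.080e-05 m³.
P constant ⇒ V ∝ T: P₃ = P₂; V₃ = V₂·(T₃/T₂) = 6.665e-05 m³.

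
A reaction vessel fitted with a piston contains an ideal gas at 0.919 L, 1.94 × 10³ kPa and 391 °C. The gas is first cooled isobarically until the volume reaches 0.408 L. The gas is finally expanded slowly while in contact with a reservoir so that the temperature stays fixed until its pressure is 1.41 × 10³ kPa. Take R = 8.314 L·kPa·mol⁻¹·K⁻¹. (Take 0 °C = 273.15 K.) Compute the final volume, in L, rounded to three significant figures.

V₃ ≈ 0.561 L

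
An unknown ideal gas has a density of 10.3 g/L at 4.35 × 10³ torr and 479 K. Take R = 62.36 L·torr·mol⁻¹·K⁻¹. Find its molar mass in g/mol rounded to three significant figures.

ρ = PM/(RT) ⇒ M = ρRT/P = (10.3 × 62.36 × 479.0) / 4.35e+03

M ≈ 70.7 g/mol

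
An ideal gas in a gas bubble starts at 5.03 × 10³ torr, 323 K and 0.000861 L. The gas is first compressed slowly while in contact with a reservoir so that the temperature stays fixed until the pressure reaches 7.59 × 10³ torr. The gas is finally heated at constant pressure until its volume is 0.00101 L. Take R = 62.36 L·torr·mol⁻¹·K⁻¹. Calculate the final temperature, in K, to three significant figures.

T₃ ≈ 572 K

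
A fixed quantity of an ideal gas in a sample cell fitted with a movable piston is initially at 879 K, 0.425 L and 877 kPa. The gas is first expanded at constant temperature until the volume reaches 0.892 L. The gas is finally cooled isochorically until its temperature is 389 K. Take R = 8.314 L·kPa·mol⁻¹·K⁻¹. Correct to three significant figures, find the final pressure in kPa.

Isothermal, so P V is constant: T₂ = T₁; P₂ = P₁·(V₁/V₂) = 417.9 kPa.
V constant ⇒ P ∝ T: V₃ = V₂; P₃ = P₂·(T₃/T₂) = 184.9 kPa.

P₃ ≈ 185 kPa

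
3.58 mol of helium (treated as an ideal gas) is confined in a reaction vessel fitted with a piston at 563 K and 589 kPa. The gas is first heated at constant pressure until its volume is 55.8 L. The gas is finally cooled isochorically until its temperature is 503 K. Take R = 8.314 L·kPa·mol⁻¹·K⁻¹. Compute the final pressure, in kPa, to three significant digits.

P₃ ≈ 268 kPa

From PV = nRT: V₁ = nRT₁/P₁ = 28.45 L.
P constant ⇒ V ∝ T: P₂ = P₁; T₂ = T₁·(V₂/V₁) = 1104 K.
V constant ⇒ P ∝ T: V₃ = V₂; P₃ = P₂·(T₃/T₂) = 268.3 kPa.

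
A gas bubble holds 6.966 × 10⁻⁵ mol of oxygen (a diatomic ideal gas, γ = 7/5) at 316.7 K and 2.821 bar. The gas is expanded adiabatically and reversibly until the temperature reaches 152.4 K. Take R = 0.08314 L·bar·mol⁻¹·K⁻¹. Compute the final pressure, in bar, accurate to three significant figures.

P₂ ≈ 0.218 bar

From PV = nRT: V₁ = nRT₁/P₁ = 0.0006502 L.
Reversible adiabatic, γ = 7/5: P₂ = P₁·(T₂/T₁)^(γ/(γ−1)) = 0.2181 bar; V₂ = V₁·(T₁/T₂)^(1/(γ−1)) = 0.004048 L.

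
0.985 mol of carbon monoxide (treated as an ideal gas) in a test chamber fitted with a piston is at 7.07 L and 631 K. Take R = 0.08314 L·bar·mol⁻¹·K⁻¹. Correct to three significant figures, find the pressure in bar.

PV = nRT ⇒ P = nRT/V = (0.985 × 0.08314 × 631) / 7.07

P ≈ 7.31 bar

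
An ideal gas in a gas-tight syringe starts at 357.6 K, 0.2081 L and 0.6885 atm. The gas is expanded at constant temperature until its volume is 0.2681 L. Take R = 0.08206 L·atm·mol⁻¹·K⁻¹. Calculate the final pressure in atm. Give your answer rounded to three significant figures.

Isothermal, so P V is constant: T₂ = T₁; P₂ = P₁·(V₁/V₂) = 0.5344 atm.

P₂ ≈ 0.534 atm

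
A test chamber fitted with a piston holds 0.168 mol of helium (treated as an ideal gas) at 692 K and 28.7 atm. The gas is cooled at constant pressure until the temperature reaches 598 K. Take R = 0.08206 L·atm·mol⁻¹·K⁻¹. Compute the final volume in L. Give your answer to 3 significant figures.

From PV = nRT: V₁ = nRT₁/P₁ = 0.3324 L.
Isobaric, so V/T is constant: P₂ = P₁; V₂ = V₁·(T₂/T₁) = 0.2873 L.

V₂ ≈ 0.287 L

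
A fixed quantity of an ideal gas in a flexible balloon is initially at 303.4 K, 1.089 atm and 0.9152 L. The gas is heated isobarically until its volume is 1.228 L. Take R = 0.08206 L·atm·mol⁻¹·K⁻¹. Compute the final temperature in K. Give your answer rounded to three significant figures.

T₂ ≈ 407 K

Isobaric, so V/T is constant: P₂ = P₁; T₂ = T₁·(V₂/V₁) = 407.1 K.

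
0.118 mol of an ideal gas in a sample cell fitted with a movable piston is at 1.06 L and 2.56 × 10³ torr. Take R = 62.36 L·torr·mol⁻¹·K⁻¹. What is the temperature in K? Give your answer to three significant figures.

PV = nRT ⇒ T = PV/(nR) = (2.56e+03 × 1.06) / (0.118 × 62.36)

T ≈ 369 K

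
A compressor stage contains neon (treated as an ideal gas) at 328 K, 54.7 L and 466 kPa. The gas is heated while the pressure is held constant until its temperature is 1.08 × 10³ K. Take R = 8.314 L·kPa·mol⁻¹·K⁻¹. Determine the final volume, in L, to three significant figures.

Isobaric, so V/T is constant: P₂ = P₁; V₂ = V₁·(T₂/T₁) = 180.1 L.

V₂ ≈ 180 L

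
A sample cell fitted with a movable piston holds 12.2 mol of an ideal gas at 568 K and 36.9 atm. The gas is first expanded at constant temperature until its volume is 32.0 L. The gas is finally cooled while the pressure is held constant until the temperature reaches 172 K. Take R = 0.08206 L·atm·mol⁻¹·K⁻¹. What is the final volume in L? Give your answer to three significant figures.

From PV = nRT: V₁ = nRT₁/P₁ = 15.41 L.
Isothermal, so P V is constant: T₂ = T₁; P₂ = P₁·(V₁/V₂) = 17.77 atm.
Isobaric, so V/T is constant: P₃ = P₂; V₃ = V₂·(T₃/T₂) = 9.690 L.

V₃ ≈ 9.69 L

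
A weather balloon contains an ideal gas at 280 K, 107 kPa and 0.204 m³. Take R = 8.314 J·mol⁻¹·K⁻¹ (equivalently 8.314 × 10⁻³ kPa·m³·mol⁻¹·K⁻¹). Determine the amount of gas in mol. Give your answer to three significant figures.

PV = nRT ⇒ n = PV/(RT) = (107 × 0.204) / (8.314 × 10⁻³ × 280)

n ≈ 9.38 mol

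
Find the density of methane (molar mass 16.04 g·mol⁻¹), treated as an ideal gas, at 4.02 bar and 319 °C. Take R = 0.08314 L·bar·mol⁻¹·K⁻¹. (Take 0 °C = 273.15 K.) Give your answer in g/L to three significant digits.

ρ ≈ 1.31 g/L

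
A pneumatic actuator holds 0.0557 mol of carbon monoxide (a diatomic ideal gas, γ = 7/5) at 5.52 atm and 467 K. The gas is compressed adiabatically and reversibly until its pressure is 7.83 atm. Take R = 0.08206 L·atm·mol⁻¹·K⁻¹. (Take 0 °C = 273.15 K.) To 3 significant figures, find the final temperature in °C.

From PV = nRT: V₁ = nRT₁/P₁ = 0.3867 L.
Adiabatic (γ = 7/5), T V^(γ−1) and P V^γ constant: T₂ = T₁·(P₂/P₁)^((γ−1)/γ) = 516.1 K; V₂ = V₁·(P₁/P₂)^(1/γ) = 0.3012 L.

T₂ ≈ 243 °C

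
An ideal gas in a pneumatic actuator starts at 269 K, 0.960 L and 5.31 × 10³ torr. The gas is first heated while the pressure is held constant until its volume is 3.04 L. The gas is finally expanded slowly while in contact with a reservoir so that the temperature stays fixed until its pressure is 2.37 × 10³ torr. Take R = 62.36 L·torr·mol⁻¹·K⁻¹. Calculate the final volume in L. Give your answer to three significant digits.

V₃ ≈ 6.81 L

P constant ⇒ V ∝ T: P₂ = P₁; T₂ = T₁·(V₂/V₁) = 851.8 K.
Isothermal, so P V is constant: T₃ = T₂; V₃ = V₂·(P₂/P₃) = 6.811 L.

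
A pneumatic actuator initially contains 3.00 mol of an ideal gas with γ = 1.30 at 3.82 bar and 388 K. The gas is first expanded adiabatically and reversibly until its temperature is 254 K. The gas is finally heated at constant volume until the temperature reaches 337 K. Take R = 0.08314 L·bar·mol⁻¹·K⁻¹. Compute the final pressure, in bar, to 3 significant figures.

From PV = nRT: V₁ = nRT₁/P₁ = 25.33 L.
Reversible adiabatic, γ = 1.30: P₂ = P₁·(T₂/T₁)^(γ/(γ−1)) = 0.6092 bar; V₂ = V₁·(T₁/T₂)^(1/(γ−1)) = 104.0 L.
V constant ⇒ P ∝ T: V₃ = V₂; P₃ = P₂·(T₃/T₂) = 0.8082 bar.

P₃ ≈ 0.808 bar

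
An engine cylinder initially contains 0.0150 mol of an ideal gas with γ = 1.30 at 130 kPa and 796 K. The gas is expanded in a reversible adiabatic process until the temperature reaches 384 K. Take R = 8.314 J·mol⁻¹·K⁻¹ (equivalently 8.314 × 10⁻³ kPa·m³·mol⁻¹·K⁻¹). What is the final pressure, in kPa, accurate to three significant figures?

P₂ ≈ 5.52 kPa

From PV = nRT: V₁ = nRT₁/P₁ = 0.0007636 m³.
Reversible adiabatic, γ = 1.30: P₂ = P₁·(T₂/T₁)^(γ/(γ−1)) = 5.522 kPa; V₂ = V₁·(T₁/T₂)^(1/(γ−1)) = 0.008672 m³.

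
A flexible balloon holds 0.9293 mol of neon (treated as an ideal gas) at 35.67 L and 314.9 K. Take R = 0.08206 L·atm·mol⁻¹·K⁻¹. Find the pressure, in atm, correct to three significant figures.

P ≈ 0.673 atm

PV = nRT ⇒ P = nRT/V = (0.9293 × 0.08206 × 314.9) / 35.67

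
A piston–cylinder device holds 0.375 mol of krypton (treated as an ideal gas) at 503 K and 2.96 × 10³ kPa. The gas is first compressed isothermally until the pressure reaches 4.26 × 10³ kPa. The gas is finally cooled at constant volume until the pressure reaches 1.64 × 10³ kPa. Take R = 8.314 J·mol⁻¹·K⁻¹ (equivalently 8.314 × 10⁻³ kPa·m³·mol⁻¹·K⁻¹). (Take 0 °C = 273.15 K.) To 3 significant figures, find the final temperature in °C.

T₃ ≈ -79.5 °C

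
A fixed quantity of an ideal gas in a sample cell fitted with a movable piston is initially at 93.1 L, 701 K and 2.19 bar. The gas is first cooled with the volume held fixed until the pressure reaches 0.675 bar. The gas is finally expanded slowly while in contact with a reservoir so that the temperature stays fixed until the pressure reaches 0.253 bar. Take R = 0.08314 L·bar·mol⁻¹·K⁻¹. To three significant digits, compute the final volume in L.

V₃ ≈ 248 L

Isochoric, so P/T is constant: V₂ = V₁; T₂ = T₁·(P₂/P₁) = 216.1 K.
Isothermal, so P V is constant: T₃ = T₂; V₃ = V₂·(P₂/P₃) = 248.4 L.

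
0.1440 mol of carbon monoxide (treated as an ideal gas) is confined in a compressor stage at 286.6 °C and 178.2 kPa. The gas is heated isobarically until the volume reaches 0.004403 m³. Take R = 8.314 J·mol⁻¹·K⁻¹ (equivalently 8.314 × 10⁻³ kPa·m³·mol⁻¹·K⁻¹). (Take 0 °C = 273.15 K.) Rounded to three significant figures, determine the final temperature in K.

Convert: T₁ = 559.8 K.
From PV = nRT: V₁ = nRT₁/P₁ = 0.003761 m³.
Isobaric, so V/T is constant: P₂ = P₁; T₂ = T₁·(V₂/V₁) = 655.4 K.

T₂ ≈ 655 K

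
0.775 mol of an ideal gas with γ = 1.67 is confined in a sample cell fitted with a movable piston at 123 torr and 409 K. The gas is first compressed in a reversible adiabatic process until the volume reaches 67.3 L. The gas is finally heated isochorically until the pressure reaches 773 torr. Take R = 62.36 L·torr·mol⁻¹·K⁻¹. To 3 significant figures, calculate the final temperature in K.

T₃ ≈ 1.08e+03 K

From PV = nRT: V₁ = nRT₁/P₁ = 160.7 L.
Reversible adiabatic, γ = 1.67: T₂ = T₁·(V₁/V₂)^(γ−1) = 732.8 K; P₂ = P₁·(V₁/V₂)^γ = 526.2 torr.
Isochoric, so P/T is constant: V₃ = V₂; T₃ = T₂·(P₃/P₂) = 1076 K.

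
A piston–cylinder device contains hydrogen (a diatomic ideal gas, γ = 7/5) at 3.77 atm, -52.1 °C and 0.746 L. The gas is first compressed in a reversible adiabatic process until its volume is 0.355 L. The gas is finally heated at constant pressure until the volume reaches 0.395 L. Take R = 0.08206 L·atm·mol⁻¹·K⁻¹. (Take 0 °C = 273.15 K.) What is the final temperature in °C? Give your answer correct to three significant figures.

Convert: T₁ = 221.0 K.
Reversible adiabatic, γ = 7/5: T₂ = T₁·(V₁/V₂)^(γ−1) = 297.5 K; P₂ = P₁·(V₁/V₂)^γ = 10.66 atm.
Isobaric, so V/T is constant: P₃ = P₂; T₃ = T₂·(V₃/V₂) = 331.0 K.

T₃ ≈ 57.9 °C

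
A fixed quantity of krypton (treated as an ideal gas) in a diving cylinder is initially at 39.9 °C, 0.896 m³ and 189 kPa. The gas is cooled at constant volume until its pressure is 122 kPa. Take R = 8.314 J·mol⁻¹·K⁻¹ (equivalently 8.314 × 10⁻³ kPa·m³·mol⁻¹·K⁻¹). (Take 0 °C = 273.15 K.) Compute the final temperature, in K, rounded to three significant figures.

T₂ ≈ 202 K

Convert: T₁ = 313.0 K.
V constant ⇒ P ∝ T: V₂ = V₁; T₂ = T₁·(P₂/P₁) = 202.1 K.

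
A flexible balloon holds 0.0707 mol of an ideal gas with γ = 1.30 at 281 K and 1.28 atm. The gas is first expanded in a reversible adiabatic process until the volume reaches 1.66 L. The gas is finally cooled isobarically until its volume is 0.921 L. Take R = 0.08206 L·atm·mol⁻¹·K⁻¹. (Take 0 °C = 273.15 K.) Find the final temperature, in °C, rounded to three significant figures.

From PV = nRT: V₁ = nRT₁/P₁ = 1.274 L.
Adiabatic (γ = 1.30), T V^(γ−1) and P V^γ constant: T₂ = T₁·(V₁/V₂)^(γ−1) = 259.5 K; P₂ = P₁·(V₁/V₂)^γ = 0.9070 atm.
P constant ⇒ V ∝ T: P₃ = P₂; T₃ = T₂·(V₃/V₂) = 144.0 K.

T₃ ≈ -129 °C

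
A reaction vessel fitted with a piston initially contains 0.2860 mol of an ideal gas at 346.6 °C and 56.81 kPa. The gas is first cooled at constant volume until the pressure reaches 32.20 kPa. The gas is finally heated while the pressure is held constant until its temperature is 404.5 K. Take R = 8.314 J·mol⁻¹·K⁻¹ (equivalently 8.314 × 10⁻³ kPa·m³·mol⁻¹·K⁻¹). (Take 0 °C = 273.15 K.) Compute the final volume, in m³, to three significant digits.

V₃ ≈ 0.0299 m³

Convert: T₁ = 619.8 K.
From PV = nRT: V₁ = nRT₁/P₁ = 0.02594 m³.
V constant ⇒ P ∝ T: V₂ = V₁; T₂ = T₁·(P₂/P₁) = 351.3 K.
P constant ⇒ V ∝ T: P₃ = P₂; V₃ = V₂·(T₃/T₂) = 0.02987 m³.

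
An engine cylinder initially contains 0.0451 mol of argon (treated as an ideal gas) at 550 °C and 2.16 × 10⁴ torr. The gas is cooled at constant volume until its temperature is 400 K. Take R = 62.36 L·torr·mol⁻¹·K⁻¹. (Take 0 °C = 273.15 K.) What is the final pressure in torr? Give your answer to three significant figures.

P₂ ≈ 1.05e+04 torr

Convert: T₁ = 823.1 K.
From PV = nRT: V₁ = nRT₁/P₁ = 0.1072 L.
V constant ⇒ P ∝ T: V₂ = V₁; P₂ = P₁·(T₂/T₁) = 1.050e+04 torr.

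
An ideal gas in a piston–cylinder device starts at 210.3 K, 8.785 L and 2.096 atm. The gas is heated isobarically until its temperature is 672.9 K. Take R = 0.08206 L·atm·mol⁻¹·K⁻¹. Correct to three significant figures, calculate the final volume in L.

V₂ ≈ 28.1 L

Isobaric, so V/T is constant: P₂ = P₁; V₂ = V₁·(T₂/T₁) = 28.11 L.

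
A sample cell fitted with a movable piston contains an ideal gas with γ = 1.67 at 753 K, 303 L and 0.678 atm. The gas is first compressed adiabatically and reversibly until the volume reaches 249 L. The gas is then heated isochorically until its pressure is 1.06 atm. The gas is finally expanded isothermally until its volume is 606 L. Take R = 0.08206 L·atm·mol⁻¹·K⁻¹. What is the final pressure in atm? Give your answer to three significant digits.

Reversible adiabatic, γ = 1.67: T₂ = T₁·(V₁/V₂)^(γ−1) = 858.8 K; P₂ = P₁·(V₁/V₂)^γ = 0.9410 atm.
Isochoric, so P/T is constant: V₃ = V₂; T₃ = T₂·(P₃/P₂) = 967.4 K.
T constant ⇒ Boyle's law P V = const: T₄ = T₃; P₄ = P₃·(V₃/V₄) = 0.4355 atm.

P₄ ≈ 0.436 atm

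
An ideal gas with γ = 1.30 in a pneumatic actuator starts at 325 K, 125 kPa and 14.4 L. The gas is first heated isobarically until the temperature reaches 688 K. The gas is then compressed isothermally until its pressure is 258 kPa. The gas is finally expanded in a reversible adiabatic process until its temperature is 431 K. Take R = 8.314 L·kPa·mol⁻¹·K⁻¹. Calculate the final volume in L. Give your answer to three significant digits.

V₄ ≈ 70.2 L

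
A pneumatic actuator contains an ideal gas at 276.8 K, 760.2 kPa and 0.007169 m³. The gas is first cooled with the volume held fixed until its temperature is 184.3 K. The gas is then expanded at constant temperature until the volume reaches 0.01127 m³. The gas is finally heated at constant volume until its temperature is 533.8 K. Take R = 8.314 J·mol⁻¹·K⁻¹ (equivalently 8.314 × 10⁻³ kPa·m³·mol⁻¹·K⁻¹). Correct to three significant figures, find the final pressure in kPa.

Isochoric, so P/T is constant: V₂ = V₁; P₂ = P₁·(T₂/T₁) = 506.2 kPa.
T constant ⇒ Boyle's law P V = const: T₃ = T₂; P₃ = P₂·(V₂/V₃) = 322.0 kPa.
V constant ⇒ P ∝ T: V₄ = V₃; P₄ = P₃·(T₄/T₃) = 932.6 kPa.

P₄ ≈ 933 kPa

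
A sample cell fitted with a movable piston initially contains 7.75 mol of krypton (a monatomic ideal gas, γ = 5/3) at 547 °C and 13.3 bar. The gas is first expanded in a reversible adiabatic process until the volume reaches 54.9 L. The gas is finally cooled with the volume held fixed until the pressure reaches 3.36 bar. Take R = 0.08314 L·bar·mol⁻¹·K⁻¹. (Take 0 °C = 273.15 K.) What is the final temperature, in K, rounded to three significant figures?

T₃ ≈ 286 K

Convert: T₁ = 820.1 K.
From PV = nRT: V₁ = nRT₁/P₁ = 39.73 L.
Reversible adiabatic, γ = 5/3: T₂ = T₁·(V₁/V₂)^(γ−1) = 661.1 K; P₂ = P₁·(V₁/V₂)^γ = 7.759 bar.
Isochoric, so P/T is constant: V₃ = V₂; T₃ = T₂·(P₃/P₂) = 286.3 K.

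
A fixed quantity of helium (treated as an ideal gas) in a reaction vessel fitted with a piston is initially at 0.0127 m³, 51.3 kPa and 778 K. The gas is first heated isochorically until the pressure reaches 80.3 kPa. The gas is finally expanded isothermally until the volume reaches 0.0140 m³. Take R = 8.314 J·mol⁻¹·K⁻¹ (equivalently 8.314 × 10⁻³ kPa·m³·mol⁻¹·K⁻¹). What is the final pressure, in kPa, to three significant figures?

P₃ ≈ 72.8 kPa

Isochoric, so P/T is constant: V₂ = V₁; T₂ = T₁·(P₂/P₁) = 1218 K.
T constant ⇒ Boyle's law P V = const: T₃ = T₂; P₃ = P₂·(V₂/V₃) = 72.84 kPa.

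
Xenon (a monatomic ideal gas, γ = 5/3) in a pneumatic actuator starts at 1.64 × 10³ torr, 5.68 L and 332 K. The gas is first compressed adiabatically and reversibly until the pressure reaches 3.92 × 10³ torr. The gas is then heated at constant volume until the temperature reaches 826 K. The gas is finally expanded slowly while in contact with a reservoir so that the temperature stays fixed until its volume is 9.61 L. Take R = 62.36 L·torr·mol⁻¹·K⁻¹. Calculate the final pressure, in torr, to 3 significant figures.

Reversible adiabatic, γ = 5/3: T₂ = T₁·(P₂/P₁)^((γ−1)/γ) = 470.5 K; V₂ = V₁·(P₁/P₂)^(1/γ) = 3.367 L.
V constant ⇒ P ∝ T: V₃ = V₂; P₃ = P₂·(T₃/T₂) = 6883 torr.
T constant ⇒ Boyle's law P V = const: T₄ = T₃; P₄ = P₃·(V₃/V₄) = 2412 torr.

P₄ ≈ 2.41e+03 torr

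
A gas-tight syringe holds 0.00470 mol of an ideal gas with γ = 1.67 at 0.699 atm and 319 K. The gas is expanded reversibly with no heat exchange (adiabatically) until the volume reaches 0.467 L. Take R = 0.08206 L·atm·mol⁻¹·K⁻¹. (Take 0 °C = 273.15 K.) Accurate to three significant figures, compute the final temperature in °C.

From PV = nRT: V₁ = nRT₁/P₁ = 0.1760 L.
Adiabatic (γ = 1.67), T V^(γ−1) and P V^γ constant: T₂ = T₁·(V₁/V₂)^(γ−1) = 165.9 K; P₂ = P₁·(V₁/V₂)^γ = 0.1370 atm.

T₂ ≈ -107 °C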